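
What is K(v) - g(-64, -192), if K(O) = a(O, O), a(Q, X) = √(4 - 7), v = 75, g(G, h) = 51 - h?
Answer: -243 + I*√3 ≈ -243.0 + 1.732*I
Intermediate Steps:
a(Q, X) = I*√3 (a(Q, X) = √(-3) = I*√3)
K(O) = I*√3
K(v) - g(-64, -192) = I*√3 - (51 - 1*(-192)) = I*√3 - (51 + 192) = I*√3 - 1*243 = I*√3 - 243 = -243 + I*√3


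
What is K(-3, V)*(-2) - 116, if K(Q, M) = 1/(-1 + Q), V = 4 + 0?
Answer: -231/2 ≈ -115.50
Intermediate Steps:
V = 4
K(-3, V)*(-2) - 116 = -2/(-1 - 3) - 116 = -2/(-4) - 116 = -1/4*(-2) - 116 = 1/2 - 116 = -231/2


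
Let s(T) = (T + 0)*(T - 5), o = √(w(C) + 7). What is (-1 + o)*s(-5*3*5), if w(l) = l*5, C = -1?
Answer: -6000 + 6000*√2 ≈ 2485.3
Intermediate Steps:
w(l) = 5*l
o = √2 (o = √(5*(-1) + 7) = √(-5 + 7) = √2 ≈ 1.4142)
s(T) = T*(-5 + T)
(-1 + o)*s(-5*3*5) = (-1 + √2)*((-5*3*5)*(-5 - 5*3*5)) = (-1 + √2)*((-15*5)*(-5 - 15*5)) = (-1 + √2)*(-75*(-5 - 75)) = (-1 + √2)*(-75*(-80)) = (-1 + √2)*6000 = -6000 + 6000*√2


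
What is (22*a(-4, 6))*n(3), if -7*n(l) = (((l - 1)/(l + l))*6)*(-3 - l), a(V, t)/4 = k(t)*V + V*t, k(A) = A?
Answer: -50688/7 ≈ -7241.1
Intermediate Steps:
a(V, t) = 8*V*t (a(V, t) = 4*(t*V + V*t) = 4*(V*t + V*t) = 4*(2*V*t) = 8*V*t)
n(l) = -3*(-1 + l)*(-3 - l)/(7*l) (n(l) = -((l - 1)/(l + l))*6*(-3 - l)/7 = -((-1 + l)/((2*l)))*6*(-3 - l)/7 = -((-1 + l)*(1/(2*l)))*6*(-3 - l)/7 = -((-1 + l)/(2*l))*6*(-3 - l)/7 = -3*(-1 + l)/l*(-3 - l)/7 = -3*(-1 + l)*(-3 - l)/(7*l))
(22*a(-4, 6))*n(3) = (22*(8*(-4)*6))*((3/7)*(-3 + 3*(2 + 3))/3) = (22*(-192))*((3/7)*(⅓)*(-3 + 3*5)) = -12672*(-3 + 15)/(7*3) = -12672*12/(7*3) = -4224*12/7 = -50688/7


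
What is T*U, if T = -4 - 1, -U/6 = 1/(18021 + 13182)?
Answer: 10/10401 ≈ 0.00096145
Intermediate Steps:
U = -2/10401 (U = -6/(18021 + 13182) = -6/31203 = -6*1/31203 = -2/10401 ≈ -0.00019229)
T = -5
T*U = -5*(-2/10401) = 10/10401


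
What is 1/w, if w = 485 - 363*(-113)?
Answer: 1/41504 ≈ 2.4094e-5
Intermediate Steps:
w = 41504 (w = 485 + 41019 = 41504)
1/w = 1/41504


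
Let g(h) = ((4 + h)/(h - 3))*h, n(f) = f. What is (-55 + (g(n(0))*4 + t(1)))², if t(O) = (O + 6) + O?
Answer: 2209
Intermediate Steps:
t(O) = 6 + 2*O (t(O) = (6 + O) + O = 6 + 2*O)
g(h) = h*(4 + h)/(-3 + h) (g(h) = ((4 + h)/(-3 + h))*h = h*(4 + h)/(-3 + h))
(-55 + (g(n(0))*4 + t(1)))² = (-55 + ((0*(4 + 0)/(-3 + 0))*4 + (6 + 2*1)))² = (-55 + ((0*4/(-3))*4 + (6 + 2)))² = (-55 + ((0*(-⅓)*4)*4 + 8))² = (-55 + (0*4 + 8))² = (-55 + (0 + 8))² = (-55 + 8)² = (-47)² = 2209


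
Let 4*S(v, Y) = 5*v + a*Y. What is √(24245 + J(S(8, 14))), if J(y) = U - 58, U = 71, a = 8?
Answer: √24258 ≈ 155.75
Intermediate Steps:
S(v, Y) = 2*Y + 5*v/4 (S(v, Y) = (5*v + 8*Y)/4 = 2*Y + 5*v/4)
J(y) = 13 (J(y) = 71 - 58 = 13)
√(24245 + J(S(8, 14))) = √(24245 + 13) = √24258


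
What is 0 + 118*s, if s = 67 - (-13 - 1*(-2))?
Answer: 9204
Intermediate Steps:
s = 78 (s = 67 - (-13 + 2) = 67 - 1*(-11) = 67 + 11 = 78)
0 + 118*s = 0 + 118*78 = 0 + 9204 = 9204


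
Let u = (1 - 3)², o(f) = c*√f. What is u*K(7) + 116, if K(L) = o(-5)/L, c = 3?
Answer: 116 + 12*I*√5/7 ≈ 116.0 + 3.8333*I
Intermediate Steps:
o(f) = 3*√f
u = 4 (u = (-2)² = 4)
K(L) = 3*I*√5/L (K(L) = (3*√(-5))/L = (3*(I*√5))/L = (3*I*√5)/L = 3*I*√5/L)
u*K(7) + 116 = 4*(3*I*√5/7) + 116 = 12*I*√5/7 + 116 = 116 + 12*I*√5/7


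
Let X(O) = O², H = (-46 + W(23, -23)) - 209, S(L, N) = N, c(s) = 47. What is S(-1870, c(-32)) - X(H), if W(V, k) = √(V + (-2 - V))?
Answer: -64976 + 510*I*√2 ≈ -64976.0 + 721.25*I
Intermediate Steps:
W(V, k) = I*√2 (W(V, k) = √(-2) = I*√2)
H = -255 + I*√2 (H = (-46 + I*√2) - 209 = -255 + I*√2 ≈ -255.0 + 1.4142*I)
S(-1870, c(-32)) - X(H) = 47 - (-255 + I*√2)²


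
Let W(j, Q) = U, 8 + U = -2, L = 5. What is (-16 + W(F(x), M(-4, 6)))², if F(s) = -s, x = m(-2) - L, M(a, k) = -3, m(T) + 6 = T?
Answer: 676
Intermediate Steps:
m(T) = -6 + T
x = -13 (x = (-6 - 2) - 1*5 = -8 - 5 = -13)
U = -10 (U = -8 - 2 = -10)
W(j, Q) = -10
(-16 + W(F(x), M(-4, 6)))² = (-16 - 10)² = (-26)² = 676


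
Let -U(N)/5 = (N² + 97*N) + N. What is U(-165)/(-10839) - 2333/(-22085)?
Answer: 415345254/79793105 ≈ 5.2053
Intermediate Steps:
U(N) = -490*N - 5*N² (U(N) = -5*((N² + 97*N) + N) = -5*(N² + 98*N) = -490*N - 5*N²)
U(-165)/(-10839) - 2333/(-22085) = -5*(-165)*(98 - 165)/(-10839) - 2333/(-22085) = -5*(-165)*(-67)*(-1/10839) - 2333*(-1/22085) = -55275*(-1/10839) + 2333/22085 = 18425/3613 + 2333/22085 = 415345254/79793105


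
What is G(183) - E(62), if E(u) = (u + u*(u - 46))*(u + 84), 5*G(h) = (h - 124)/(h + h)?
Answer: -281607661/1830 ≈ -1.5388e+5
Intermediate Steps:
G(h) = (-124 + h)/(10*h) (G(h) = ((h - 124)/(h + h))/5 = ((-124 + h)/((2*h)))/5 = ((-124 + h)*(1/(2*h)))/5 = ((-124 + h)/(2*h))/5 = (-124 + h)/(10*h))
E(u) = (84 + u)*(u + u*(-46 + u)) (E(u) = (u + u*(-46 + u))*(84 + u) = (84 + u)*(u + u*(-46 + u)))
G(183) - E(62) = (1/10)*(-124 + 183)/183 - 62*(-3780 + 62**2 + 39*62) = (1/10)*(1/183)*59 - 62*(-3780 + 3844 + 2418) = 59/1830 - 62*2482 = 59/1830 - 1*153884 = 59/1830 - 153884 = -281607661/1830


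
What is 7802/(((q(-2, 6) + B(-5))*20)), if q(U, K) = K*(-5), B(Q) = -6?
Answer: -3901/360 ≈ -10.836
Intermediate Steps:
q(U, K) = -5*K
7802/(((q(-2, 6) + B(-5))*20)) = 7802/(((-5*6 - 6)*20)) = 7802/(((-30 - 6)*20)) = 7802/((-36*20)) = 7802/(-720) = 7802*(-1/720) = -3901/360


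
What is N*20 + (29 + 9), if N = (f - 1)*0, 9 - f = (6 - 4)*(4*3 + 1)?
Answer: 38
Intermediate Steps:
f = -17 (f = 9 - (6 - 4)*(4*3 + 1) = 9 - 2*(12 + 1) = 9 - 2*13 = 9 - 1*26 = 9 - 26 = -17)
N = 0 (N = (-17 - 1)*0 = -18*0 = 0)
N*20 + (29 + 9) = 0*20 + (29 + 9) = 0 + 38 = 38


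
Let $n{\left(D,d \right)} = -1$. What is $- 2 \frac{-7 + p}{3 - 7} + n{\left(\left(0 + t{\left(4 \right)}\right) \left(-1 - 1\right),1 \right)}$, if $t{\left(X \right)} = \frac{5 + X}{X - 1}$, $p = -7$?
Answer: $-8$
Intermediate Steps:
$t{\left(X \right)} = \frac{5 + X}{-1 + X}$
$- 2 \frac{-7 + p}{3 - 7} + n{\left(\left(0 + t{\left(4 \right)}\right) \left(-1 - 1\right),1 \right)} = - 2 \frac{-7 - 7}{3 - 7} - 1 = - 2 \left(- \frac{14}{-4}\right) - 1 = - 2 \left(\left(-14\right) \left(- \frac{1}{4}\right)\right) - 1 = \left(-2\right) \frac{7}{2} - 1 = -7 - 1 = -8$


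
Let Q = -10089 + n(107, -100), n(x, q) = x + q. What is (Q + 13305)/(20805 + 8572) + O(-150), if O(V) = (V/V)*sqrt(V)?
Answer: 3223/29377 + 5*I*sqrt(6) ≈ 0.10971 + 12.247*I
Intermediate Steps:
O(V) = sqrt(V) (O(V) = 1*sqrt(V) = sqrt(V))
n(x, q) = q + x
Q = -10082 (Q = -10089 + (-100 + 107) = -10089 + 7 = -10082)
(Q + 13305)/(20805 + 8572) + O(-150) = (-10082 + 13305)/(20805 + 8572) + sqrt(-150) = 3223/29377 + 5*I*sqrt(6)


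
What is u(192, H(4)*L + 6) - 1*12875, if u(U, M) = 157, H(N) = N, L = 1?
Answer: -12718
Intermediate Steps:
u(192, H(4)*L + 6) - 1*12875 = 157 - 1*12875 = 157 - 12875 = -12718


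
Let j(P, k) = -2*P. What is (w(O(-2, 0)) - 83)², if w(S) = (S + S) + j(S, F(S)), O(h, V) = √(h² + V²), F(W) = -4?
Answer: 6889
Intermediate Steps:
O(h, V) = √(V² + h²)
w(S) = 0 (w(S) = (S + S) - 2*S = 2*S - 2*S = 0)
(w(O(-2, 0)) - 83)² = (0 - 83)² = (-83)² = 6889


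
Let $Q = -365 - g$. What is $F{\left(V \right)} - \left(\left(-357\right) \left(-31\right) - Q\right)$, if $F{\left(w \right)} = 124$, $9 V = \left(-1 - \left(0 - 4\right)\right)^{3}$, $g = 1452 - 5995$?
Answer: $-6765$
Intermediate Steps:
$g = -4543$ ($g = 1452 - 5995 = -4543$)
$Q = 4178$ ($Q = -365 - -4543 = -365 + 4543 = 4178$)
$V = 3$ ($V = \frac{\left(-1 - \left(0 - 4\right)\right)^{3}}{9} = \frac{\left(-1 - -4\right)^{3}}{9} = \frac{\left(-1 + 4\right)^{3}}{9} = \frac{3^{3}}{9} = \frac{1}{9} \cdot 27 = 3$)
$F{\left(V \right)} - \left(\left(-357\right) \left(-31\right) - Q\right) = 124 - \left(\left(-357\right) \left(-31\right) - 4178\right) = 124 - \left(11067 - 4178\right) = 124 - 6889 = -6765$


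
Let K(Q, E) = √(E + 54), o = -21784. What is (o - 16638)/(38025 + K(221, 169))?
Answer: -730498275/722950201 + 19211*√223/722950201 ≈ -1.0100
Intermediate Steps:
K(Q, E) = √(54 + E)
(o - 16638)/(38025 + K(221, 169)) = (-21784 - 16638)/(38025 + √(54 + 169)) = -38422/(38025 + √223)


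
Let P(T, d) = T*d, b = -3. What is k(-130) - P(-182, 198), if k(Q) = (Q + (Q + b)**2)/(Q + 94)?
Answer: 142193/4 ≈ 35548.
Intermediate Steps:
k(Q) = (Q + (-3 + Q)**2)/(94 + Q) (k(Q) = (Q + (Q - 3)**2)/(Q + 94) = (Q + (-3 + Q)**2)/(94 + Q))
k(-130) - P(-182, 198) = (-130 + (-3 - 130)**2)/(94 - 130) - (-182)*198 = (-130 + (-133)**2)/(-36) - 1*(-36036) = -(-130 + 17689)/36 + 36036 = -1/36*17559 + 36036 = -1951/4 + 36036 = 142193/4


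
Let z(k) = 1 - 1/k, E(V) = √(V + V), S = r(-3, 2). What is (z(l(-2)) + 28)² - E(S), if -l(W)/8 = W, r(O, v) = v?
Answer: 213857/256 ≈ 835.38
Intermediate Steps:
l(W) = -8*W
S = 2
E(V) = √2*√V (E(V) = √(2*V) = √2*√V)
(z(l(-2)) + 28)² - E(S) = ((-1 - 8*(-2))/((-8*(-2))) + 28)² - √2*√2 = ((-1 + 16)/16 + 28)² - 1*2 = ((1/16)*15 + 28)² - 2 = (15/16 + 28)² - 2 = (463/16)² - 2 = 214369/256 - 2 = 213857/256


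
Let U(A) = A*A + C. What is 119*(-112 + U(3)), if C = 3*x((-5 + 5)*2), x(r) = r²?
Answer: -12257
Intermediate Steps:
C = 0 (C = 3*((-5 + 5)*2)² = 3*(0*2)² = 3*0² = 3*0 = 0)
U(A) = A² (U(A) = A*A + 0 = A² + 0 = A²)
119*(-112 + U(3)) = 119*(-112 + 3²) = 119*(-112 + 9) = 119*(-103) = -12257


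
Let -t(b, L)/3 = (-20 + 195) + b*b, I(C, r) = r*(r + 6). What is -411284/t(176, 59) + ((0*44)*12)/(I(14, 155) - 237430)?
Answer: 411284/93453 ≈ 4.4010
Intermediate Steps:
I(C, r) = r*(6 + r)
t(b, L) = -525 - 3*b² (t(b, L) = -3*((-20 + 195) + b*b) = -3*(175 + b²) = -525 - 3*b²)
-411284/t(176, 59) + ((0*44)*12)/(I(14, 155) - 237430) = -411284/(-525 - 3*176²) + ((0*44)*12)/(155*(6 + 155) - 237430) = -411284/(-525 - 3*30976) + (0*12)/(155*161 - 237430) = -411284/(-525 - 92928) + 0/(24955 - 237430) = -411284/(-93453) + 0/(-212475) = -411284*(-1/93453) + 0*(-1/212475) = 411284/93453 + 0 = 411284/93453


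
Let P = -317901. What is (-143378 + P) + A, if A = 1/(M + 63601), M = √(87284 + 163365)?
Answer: -1865798159806407/4044836552 - √250649/4044836552 ≈ -4.6128e+5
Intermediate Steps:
M = √250649 ≈ 500.65
A = 1/(63601 + √250649) (A = 1/(√250649 + 63601) = 1/(63601 + √250649) ≈ 1.5600e-5)
(-143378 + P) + A = (-143378 - 317901) + (63601/4044836552 - √250649/4044836552) = -461279 + (63601/4044836552 - √250649/4044836552) = -1865798159806407/4044836552 - √250649/4044836552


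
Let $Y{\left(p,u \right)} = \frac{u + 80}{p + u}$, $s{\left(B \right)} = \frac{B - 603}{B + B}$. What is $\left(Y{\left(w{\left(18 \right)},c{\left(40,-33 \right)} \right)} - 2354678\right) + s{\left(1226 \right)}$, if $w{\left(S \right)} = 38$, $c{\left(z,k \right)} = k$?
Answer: $- \frac{28868233921}{12260} \approx -2.3547 \cdot 10^{6}$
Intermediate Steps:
$s{\left(B \right)} = \frac{-603 + B}{2 B}$
$Y{\left(p,u \right)} = \frac{80 + u}{p + u}$
$\left(Y{\left(w{\left(18 \right)},c{\left(40,-33 \right)} \right)} - 2354678\right) + s{\left(1226 \right)} = \left(\frac{80 - 33}{38 - 33} - 2354678\right) + \frac{-603 + 1226}{2 \cdot 1226} = \left(\frac{1}{5} \cdot 47 - 2354678\right) + \frac{1}{2} \cdot \frac{1}{1226} \cdot 623 = \left(\frac{1}{5} \cdot 47 - 2354678\right) + \frac{623}{2452} = \left(\frac{47}{5} - 2354678\right) + \frac{623}{2452} = - \frac{11773343}{5} + \frac{623}{2452} = - \frac{28868233921}{12260}$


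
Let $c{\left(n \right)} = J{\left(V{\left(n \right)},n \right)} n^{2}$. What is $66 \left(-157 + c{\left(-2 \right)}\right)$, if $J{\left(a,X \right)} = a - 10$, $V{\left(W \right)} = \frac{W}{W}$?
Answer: $-12738$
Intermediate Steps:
$V{\left(W \right)} = 1$
$J{\left(a,X \right)} = -10 + a$ ($J{\left(a,X \right)} = a - 10 = -10 + a$)
$c{\left(n \right)} = - 9 n^{2}$ ($c{\left(n \right)} = \left(-10 + 1\right) n^{2} = - 9 n^{2}$)
$66 \left(-157 + c{\left(-2 \right)}\right) = 66 \left(-157 - 9 \left(-2\right)^{2}\right) = 66 \left(-157 - 36\right) = 66 \left(-193\right) = -12738$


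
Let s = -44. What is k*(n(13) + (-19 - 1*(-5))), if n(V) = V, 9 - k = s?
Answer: -53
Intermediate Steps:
k = 53 (k = 9 - 1*(-44) = 9 + 44 = 53)
k*(n(13) + (-19 - 1*(-5))) = 53*(13 + (-19 - 1*(-5))) = 53*(13 + (-19 + 5)) = 53*(13 - 14) = 53*(-1) = -53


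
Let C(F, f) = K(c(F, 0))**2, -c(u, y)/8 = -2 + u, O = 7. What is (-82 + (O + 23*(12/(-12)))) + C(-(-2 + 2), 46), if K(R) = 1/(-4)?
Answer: -1567/16 ≈ -97.938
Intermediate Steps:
c(u, y) = 16 - 8*u (c(u, y) = -8*(-2 + u) = 16 - 8*u)
K(R) = -1/4
C(F, f) = 1/16 (C(F, f) = (-1/4)**2 = 1/16)
(-82 + (O + 23*(12/(-12)))) + C(-(-2 + 2), 46) = (-82 + (7 + 23*(12/(-12)))) + 1/16 = (-82 + (7 + 23*(12*(-1/12)))) + 1/16 = (-82 + (7 + 23*(-1))) + 1/16 = (-82 + (7 - 23)) + 1/16 = (-82 - 16) + 1/16 = -98 + 1/16 = -1567/16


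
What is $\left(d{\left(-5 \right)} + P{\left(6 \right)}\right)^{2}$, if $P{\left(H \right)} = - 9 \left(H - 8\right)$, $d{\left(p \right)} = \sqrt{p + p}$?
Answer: $\left(18 + i \sqrt{10}\right)^{2} \approx 314.0 + 113.84 i$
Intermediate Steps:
$d{\left(p \right)} = \sqrt{2} \sqrt{p}$ ($d{\left(p \right)} = \sqrt{2 p} = \sqrt{2} \sqrt{p}$)
$P{\left(H \right)} = 72 - 9 H$ ($P{\left(H \right)} = - 9 \left(-8 + H\right) = 72 - 9 H$)
$\left(d{\left(-5 \right)} + P{\left(6 \right)}\right)^{2} = \left(\sqrt{2} \sqrt{-5} + \left(72 - 54\right)\right)^{2} = \left(\sqrt{2} i \sqrt{5} + \left(72 - 54\right)\right)^{2} = \left(i \sqrt{10} + 18\right)^{2} = \left(18 + i \sqrt{10}\right)^{2}$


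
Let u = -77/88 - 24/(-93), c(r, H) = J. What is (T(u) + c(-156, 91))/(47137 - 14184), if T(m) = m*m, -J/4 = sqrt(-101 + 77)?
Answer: 23409/2026741312 - 8*I*sqrt(6)/32953 ≈ 1.155e-5 - 0.00059466*I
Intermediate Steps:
J = -8*I*sqrt(6) (J = -4*sqrt(-101 + 77) = -8*I*sqrt(6) ≈ -19.596*I)
c(r, H) = -8*I*sqrt(6)
u = -153/248 (u = -77*1/88 - 24*(-1/93) = -7/8 + 8/31 = -153/248 ≈ -0.61694)
T(m) = m**2
(T(u) + c(-156, 91))/(47137 - 14184) = ((-153/248)**2 - 8*I*sqrt(6))/(47137 - 14184) = (23409/61504 - 8*I*sqrt(6))/32953 = (23409/61504 - 8*I*sqrt(6))*(1/32953) = 23409/2026741312 - 8*I*sqrt(6)/32953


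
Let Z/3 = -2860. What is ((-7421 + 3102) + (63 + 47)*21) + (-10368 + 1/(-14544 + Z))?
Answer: -286205749/23124 ≈ -12377.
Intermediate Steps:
Z = -8580 (Z = 3*(-2860) = -8580)
((-7421 + 3102) + (63 + 47)*21) + (-10368 + 1/(-14544 + Z)) = ((-7421 + 3102) + (63 + 47)*21) + (-10368 + 1/(-14544 - 8580)) = (-4319 + 110*21) + (-10368 + 1/(-23124)) = (-4319 + 2310) + (-10368 - 1/23124) = -2009 - 239749633/23124 = -286205749/23124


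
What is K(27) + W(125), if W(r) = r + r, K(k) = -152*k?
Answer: -3854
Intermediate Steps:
W(r) = 2*r
K(27) + W(125) = -152*27 + 2*125 = -4104 + 250 = -3854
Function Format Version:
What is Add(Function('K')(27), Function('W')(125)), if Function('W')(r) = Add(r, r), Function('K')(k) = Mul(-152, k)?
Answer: -3854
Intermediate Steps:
Function('W')(r) = Mul(2, r)
Add(Function('K')(27), Function('W')(125)) = Add(Mul(-152, 27), Mul(2, 125)) = Add(-4104, 250) = -3854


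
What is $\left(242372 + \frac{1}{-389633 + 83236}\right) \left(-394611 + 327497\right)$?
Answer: $- \frac{4984023470880862}{306397} \approx -1.6267 \cdot 10^{10}$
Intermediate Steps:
$\left(242372 + \frac{1}{-389633 + 83236}\right) \left(-394611 + 327497\right) = \left(242372 + \frac{1}{-306397}\right) \left(-67114\right) = \left(242372 - \frac{1}{306397}\right) \left(-67114\right) = \frac{74262053683}{306397} \left(-67114\right) = - \frac{4984023470880862}{306397}$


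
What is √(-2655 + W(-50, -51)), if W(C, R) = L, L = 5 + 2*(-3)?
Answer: 4*I*√166 ≈ 51.536*I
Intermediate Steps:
L = -1 (L = 5 - 6 = -1)
W(C, R) = -1
√(-2655 + W(-50, -51)) = √(-2655 - 1) = √(-2656) = 4*I*√166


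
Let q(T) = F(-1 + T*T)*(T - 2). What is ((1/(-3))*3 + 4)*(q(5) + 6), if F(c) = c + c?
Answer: 450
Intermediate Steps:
F(c) = 2*c
q(T) = (-2 + T)*(-2 + 2*T²) (q(T) = (2*(-1 + T*T))*(T - 2) = (2*(-1 + T²))*(-2 + T) = (-2 + 2*T²)*(-2 + T) = (-2 + T)*(-2 + 2*T²))
((1/(-3))*3 + 4)*(q(5) + 6) = ((1/(-3))*3 + 4)*(2*(-1 + 5²)*(-2 + 5) + 6) = ((1*(-⅓))*3 + 4)*(2*(-1 + 25)*3 + 6) = (-⅓*3 + 4)*(2*24*3 + 6) = (-1 + 4)*(144 + 6) = 3*150 = 450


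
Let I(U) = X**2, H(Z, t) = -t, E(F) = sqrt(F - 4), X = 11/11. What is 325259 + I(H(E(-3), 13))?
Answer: 325260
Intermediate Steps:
X = 1 (X = 11*(1/11) = 1)
E(F) = sqrt(-4 + F)
I(U) = 1 (I(U) = 1**2 = 1)
325259 + I(H(E(-3), 13)) = 325259 + 1 = 325260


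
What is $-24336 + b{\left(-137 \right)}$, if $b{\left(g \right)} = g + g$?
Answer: $-24610$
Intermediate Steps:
$b{\left(g \right)} = 2 g$
$-24336 + b{\left(-137 \right)} = -24336 + 2 \left(-137\right) = -24336 - 274 = -24610$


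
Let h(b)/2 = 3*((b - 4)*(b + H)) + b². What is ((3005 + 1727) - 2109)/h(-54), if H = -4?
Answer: 2623/26016 ≈ 0.10082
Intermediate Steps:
h(b) = 2*b² + 6*(-4 + b)² (h(b) = 2*(3*((b - 4)*(b - 4)) + b²) = 2*(3*((-4 + b)*(-4 + b)) + b²) = 2*(3*(-4 + b)² + b²) = 2*(b² + 3*(-4 + b)²) = 2*b² + 6*(-4 + b)²)
((3005 + 1727) - 2109)/h(-54) = ((3005 + 1727) - 2109)/(96 - 48*(-54) + 8*(-54)²) = (4732 - 2109)/(96 + 2592 + 8*2916) = 2623/(96 + 2592 + 23328) = 2623/26016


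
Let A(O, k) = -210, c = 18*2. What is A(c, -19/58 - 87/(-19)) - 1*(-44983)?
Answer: 44773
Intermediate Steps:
c = 36
A(c, -19/58 - 87/(-19)) - 1*(-44983) = -210 - 1*(-44983) = -210 + 44983 = 44773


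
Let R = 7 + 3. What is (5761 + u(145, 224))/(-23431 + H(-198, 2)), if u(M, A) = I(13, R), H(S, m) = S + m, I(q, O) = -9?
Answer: -5752/23627 ≈ -0.24345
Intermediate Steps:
R = 10
u(M, A) = -9
(5761 + u(145, 224))/(-23431 + H(-198, 2)) = (5761 - 9)/(-23431 + (-198 + 2)) = 5752/(-23431 - 196) = 5752/(-23627) = 5752*(-1/23627) = -5752/23627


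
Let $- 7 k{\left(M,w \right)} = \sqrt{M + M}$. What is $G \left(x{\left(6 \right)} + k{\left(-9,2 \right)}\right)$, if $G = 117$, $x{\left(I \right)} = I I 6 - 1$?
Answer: $25155 - \frac{351 i \sqrt{2}}{7} \approx 25155.0 - 70.913 i$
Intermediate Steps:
$k{\left(M,w \right)} = - \frac{\sqrt{2} \sqrt{M}}{7}$ ($k{\left(M,w \right)} = - \frac{\sqrt{M + M}}{7} = - \frac{\sqrt{2 M}}{7} = - \frac{\sqrt{2} \sqrt{M}}{7}$)
$x{\left(I \right)} = -1 + 6 I^{2}$ ($x{\left(I \right)} = I^{2} \cdot 6 - 1 = 6 I^{2} - 1 = -1 + 6 I^{2}$)
$G \left(x{\left(6 \right)} + k{\left(-9,2 \right)}\right) = 117 \left(\left(-1 + 6 \cdot 6^{2}\right) - \frac{\sqrt{2} \sqrt{-9}}{7}\right) = 117 \left(\left(-1 + 6 \cdot 36\right) - \frac{\sqrt{2} \cdot 3 i}{7}\right) = 117 \left(\left(-1 + 216\right) - \frac{3 i \sqrt{2}}{7}\right) = 117 \left(215 - \frac{3 i \sqrt{2}}{7}\right) = 25155 - \frac{351 i \sqrt{2}}{7}$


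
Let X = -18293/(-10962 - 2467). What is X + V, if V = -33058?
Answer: -443917589/13429 ≈ -33057.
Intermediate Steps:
X = 18293/13429 (X = -18293/(-13429) = -18293*(-1/13429) = 18293/13429 ≈ 1.3622)
X + V = 18293/13429 - 33058 = -443917589/13429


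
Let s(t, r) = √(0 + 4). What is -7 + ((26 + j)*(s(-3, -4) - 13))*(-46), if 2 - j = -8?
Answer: 18209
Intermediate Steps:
j = 10 (j = 2 - 1*(-8) = 2 + 8 = 10)
s(t, r) = 2 (s(t, r) = √4 = 2)
-7 + ((26 + j)*(s(-3, -4) - 13))*(-46) = -7 + ((26 + 10)*(2 - 13))*(-46) = -7 + (36*(-11))*(-46) = -7 - 396*(-46) = -7 + 18216 = 18209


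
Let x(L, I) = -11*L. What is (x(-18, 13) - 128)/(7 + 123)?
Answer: 7/13 ≈ 0.53846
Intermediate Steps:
(x(-18, 13) - 128)/(7 + 123) = (-11*(-18) - 128)/(7 + 123) = (198 - 128)/130 = 70*(1/130) = 7/13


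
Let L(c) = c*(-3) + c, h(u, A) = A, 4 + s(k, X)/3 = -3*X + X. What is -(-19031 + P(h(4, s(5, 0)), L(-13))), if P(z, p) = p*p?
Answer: 18355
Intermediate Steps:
s(k, X) = -12 - 6*X (s(k, X) = -12 + 3*(-3*X + X) = -12 + 3*(-2*X) = -12 - 6*X)
L(c) = -2*c (L(c) = -3*c + c = -2*c)
P(z, p) = p**2
-(-19031 + P(h(4, s(5, 0)), L(-13))) = -(-19031 + (-2*(-13))**2) = -(-19031 + 26**2) = -(-19031 + 676) = -1*(-18355) = 18355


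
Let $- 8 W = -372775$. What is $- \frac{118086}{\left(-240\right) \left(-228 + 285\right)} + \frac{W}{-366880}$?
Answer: $\frac{1422864881}{167297280} \approx 8.505$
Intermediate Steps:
$W = \frac{372775}{8}$ ($W = \left(- \frac{1}{8}\right) \left(-372775\right) = \frac{372775}{8} \approx 46597.0$)
$- \frac{118086}{\left(-240\right) \left(-228 + 285\right)} + \frac{W}{-366880} = - \frac{118086}{\left(-240\right) \left(-228 + 285\right)} + \frac{372775}{8 \left(-366880\right)} = - \frac{118086}{\left(-240\right) 57} + \frac{372775}{8} \left(- \frac{1}{366880}\right) = - \frac{118086}{-13680} - \frac{74555}{587008} = \left(-118086\right) \left(- \frac{1}{13680}\right) - \frac{74555}{587008} = \frac{19681}{2280} - \frac{74555}{587008} = \frac{1422864881}{167297280}$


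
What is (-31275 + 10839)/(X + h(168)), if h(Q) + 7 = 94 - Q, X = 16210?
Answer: -20436/16129 ≈ -1.2670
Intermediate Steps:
h(Q) = 87 - Q (h(Q) = -7 + (94 - Q) = 87 - Q)
(-31275 + 10839)/(X + h(168)) = (-31275 + 10839)/(16210 + (87 - 1*168)) = -20436/(16210 + (87 - 168)) = -20436/(16210 - 81) = -20436/16129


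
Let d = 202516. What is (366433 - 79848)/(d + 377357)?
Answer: 286585/579873 ≈ 0.49422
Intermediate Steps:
(366433 - 79848)/(d + 377357) = (366433 - 79848)/(202516 + 377357) = 286585/579873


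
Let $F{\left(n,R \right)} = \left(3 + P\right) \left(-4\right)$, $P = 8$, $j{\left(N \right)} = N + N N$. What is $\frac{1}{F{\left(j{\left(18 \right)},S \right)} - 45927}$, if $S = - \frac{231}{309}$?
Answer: $- \frac{1}{45971} \approx -2.1753 \cdot 10^{-5}$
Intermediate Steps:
$j{\left(N \right)} = N + N^{2}$
$S = - \frac{77}{103}$ ($S = \left(-231\right) \frac{1}{309} = - \frac{77}{103} \approx -0.74757$)
$F{\left(n,R \right)} = -44$ ($F{\left(n,R \right)} = \left(3 + 8\right) \left(-4\right) = 11 \left(-4\right) = -44$)
$\frac{1}{F{\left(j{\left(18 \right)},S \right)} - 45927} = \frac{1}{-44 - 45927} = \frac{1}{-45971} = - \frac{1}{45971}$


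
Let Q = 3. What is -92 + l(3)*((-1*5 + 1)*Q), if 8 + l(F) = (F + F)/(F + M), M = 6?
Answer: -4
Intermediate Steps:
l(F) = -8 + 2*F/(6 + F) (l(F) = -8 + (F + F)/(F + 6) = -8 + (2*F)/(6 + F) = -8 + 2*F/(6 + F))
-92 + l(3)*((-1*5 + 1)*Q) = -92 + (6*(-8 - 1*3)/(6 + 3))*((-1*5 + 1)*3) = -92 + (6*(-8 - 3)/9)*((-5 + 1)*3) = -92 + (6*(1/9)*(-11))*(-4*3) = -92 - 22/3*(-12) = -92 + 88 = -4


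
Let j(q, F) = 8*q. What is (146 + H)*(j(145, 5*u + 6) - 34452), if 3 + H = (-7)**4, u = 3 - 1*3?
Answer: -84694848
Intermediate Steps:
u = 0 (u = 3 - 3 = 0)
H = 2398 (H = -3 + (-7)**4 = -3 + 2401 = 2398)
(146 + H)*(j(145, 5*u + 6) - 34452) = (146 + 2398)*(8*145 - 34452) = 2544*(1160 - 34452) = 2544*(-33292) = -84694848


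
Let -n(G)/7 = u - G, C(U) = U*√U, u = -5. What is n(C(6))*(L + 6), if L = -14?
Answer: -280 - 336*√6 ≈ -1103.0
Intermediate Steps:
C(U) = U^(3/2)
n(G) = 35 + 7*G (n(G) = -7*(-5 - G) = 35 + 7*G)
n(C(6))*(L + 6) = (35 + 7*6^(3/2))*(-14 + 6) = (35 + 7*(6*√6))*(-8) = (35 + 42*√6)*(-8) = -280 - 336*√6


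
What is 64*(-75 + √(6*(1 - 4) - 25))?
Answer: -4800 + 64*I*√43 ≈ -4800.0 + 419.68*I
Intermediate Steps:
64*(-75 + √(6*(1 - 4) - 25)) = 64*(-75 + √(6*(-3) - 25)) = 64*(-75 + √(-18 - 25)) = 64*(-75 + √(-43)) = 64*(-75 + I*√43) = -4800 + 64*I*√43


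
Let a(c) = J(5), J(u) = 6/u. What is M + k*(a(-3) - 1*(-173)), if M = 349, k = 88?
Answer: 78393/5 ≈ 15679.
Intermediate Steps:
a(c) = 6/5
M + k*(a(-3) - 1*(-173)) = 349 + 88*(6/5 - 1*(-173)) = 349 + 88*(6/5 + 173) = 349 + 88*(871/5) = 349 + 76648/5 = 78393/5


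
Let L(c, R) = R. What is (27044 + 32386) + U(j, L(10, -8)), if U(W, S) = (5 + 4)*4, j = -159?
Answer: 59466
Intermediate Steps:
U(W, S) = 36 (U(W, S) = 9*4 = 36)
(27044 + 32386) + U(j, L(10, -8)) = (27044 + 32386) + 36 = 59430 + 36 = 59466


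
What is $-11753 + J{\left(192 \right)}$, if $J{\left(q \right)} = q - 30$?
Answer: $-11591$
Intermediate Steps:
$J{\left(q \right)} = -30 + q$
$-11753 + J{\left(192 \right)} = -11753 + \left(-30 + 192\right) = -11753 + 162 = -11591$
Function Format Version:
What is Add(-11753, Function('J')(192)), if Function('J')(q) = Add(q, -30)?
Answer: -11591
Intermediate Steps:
Function('J')(q) = Add(-30, q)
Add(-11753, Function('J')(192)) = Add(-11753, Add(-30, 192)) = Add(-11753, 162) = -11591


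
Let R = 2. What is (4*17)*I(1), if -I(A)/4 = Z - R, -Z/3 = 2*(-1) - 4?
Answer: -4352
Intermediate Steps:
Z = 18 (Z = -3*(2*(-1) - 4) = -3*(-2 - 4) = -3*(-6) = 18)
I(A) = -64 (I(A) = -4*(18 - 1*2) = -4*(18 - 2) = -4*16 = -64)
(4*17)*I(1) = (4*17)*(-64) = 68*(-64) = -4352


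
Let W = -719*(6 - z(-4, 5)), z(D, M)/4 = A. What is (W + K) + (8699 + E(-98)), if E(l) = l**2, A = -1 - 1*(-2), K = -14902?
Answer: 1963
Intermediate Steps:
A = 1 (A = -1 + 2 = 1)
z(D, M) = 4 (z(D, M) = 4*1 = 4)
W = -1438 (W = -719*(6 - 1*4) = -719*(6 - 4) = -719*2 = -1438)
(W + K) + (8699 + E(-98)) = (-1438 - 14902) + (8699 + (-98)**2) = -16340 + (8699 + 9604) = -16340 + 18303 = 1963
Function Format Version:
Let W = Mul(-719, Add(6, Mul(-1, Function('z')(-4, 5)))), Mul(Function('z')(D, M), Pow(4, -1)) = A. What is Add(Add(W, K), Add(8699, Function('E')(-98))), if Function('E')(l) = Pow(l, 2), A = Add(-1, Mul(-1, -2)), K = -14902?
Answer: 1963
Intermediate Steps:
A = 1 (A = Add(-1, 2) = 1)
Function('z')(D, M) = 4 (Function('z')(D, M) = Mul(4, 1) = 4)
W = -1438 (W = Mul(-719, Add(6, Mul(-1, 4))) = Mul(-719, Add(6, -4)) = Mul(-719, 2) = -1438)
Add(Add(W, K), Add(8699, Function('E')(-98))) = Add(Add(-1438, -14902), Add(8699, Pow(-98, 2))) = Add(-16340, Add(8699, 9604)) = Add(-16340, 18303) = 1963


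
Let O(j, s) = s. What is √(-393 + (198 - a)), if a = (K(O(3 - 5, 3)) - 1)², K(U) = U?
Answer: I*√199 ≈ 14.107*I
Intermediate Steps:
a = 4 (a = (3 - 1)² = 2² = 4)
√(-393 + (198 - a)) = √(-393 + (198 - 1*4)) = √(-393 + (198 - 4)) = √(-393 + 194) = √(-199) = I*√199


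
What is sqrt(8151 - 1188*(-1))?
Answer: sqrt(9339) ≈ 96.639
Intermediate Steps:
sqrt(8151 - 1188*(-1)) = sqrt(8151 + 1188) = sqrt(9339)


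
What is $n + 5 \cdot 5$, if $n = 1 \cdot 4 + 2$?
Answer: $31$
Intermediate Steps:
$n = 6$ ($n = 4 + 2 = 6$)
$n + 5 \cdot 5 = 6 + 5 \cdot 5 = 6 + 25 = 31$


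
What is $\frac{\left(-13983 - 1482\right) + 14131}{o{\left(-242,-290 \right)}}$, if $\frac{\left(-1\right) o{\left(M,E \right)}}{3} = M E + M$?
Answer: $\frac{667}{104907} \approx 0.006358$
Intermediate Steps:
$o{\left(M,E \right)} = - 3 M - 3 E M$ ($o{\left(M,E \right)} = - 3 \left(M E + M\right) = - 3 \left(E M + M\right) = - 3 \left(M + E M\right) = - 3 M - 3 E M$)
$\frac{\left(-13983 - 1482\right) + 14131}{o{\left(-242,-290 \right)}} = \frac{\left(-13983 - 1482\right) + 14131}{\left(-3\right) \left(-242\right) \left(1 - 290\right)} = \frac{-15465 + 14131}{\left(-3\right) \left(-242\right) \left(-289\right)} = - \frac{1334}{-209814} = \left(-1334\right) \left(- \frac{1}{209814}\right) = \frac{667}{104907}$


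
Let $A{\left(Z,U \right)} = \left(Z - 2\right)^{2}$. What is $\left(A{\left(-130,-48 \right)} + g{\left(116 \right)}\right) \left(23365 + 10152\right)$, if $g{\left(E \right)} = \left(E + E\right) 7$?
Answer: $638431816$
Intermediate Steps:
$A{\left(Z,U \right)} = \left(-2 + Z\right)^{2}$
$g{\left(E \right)} = 14 E$ ($g{\left(E \right)} = 2 E 7 = 14 E$)
$\left(A{\left(-130,-48 \right)} + g{\left(116 \right)}\right) \left(23365 + 10152\right) = \left(\left(-2 - 130\right)^{2} + 14 \cdot 116\right) \left(23365 + 10152\right) = \left(\left(-132\right)^{2} + 1624\right) 33517 = \left(17424 + 1624\right) 33517 = 19048 \cdot 33517 = 638431816$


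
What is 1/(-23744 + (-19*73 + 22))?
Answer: -1/25109 ≈ -3.9826e-5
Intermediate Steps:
1/(-23744 + (-19*73 + 22)) = 1/(-23744 + (-1387 + 22)) = 1/(-23744 - 1365) = 1/(-25109) = -1/25109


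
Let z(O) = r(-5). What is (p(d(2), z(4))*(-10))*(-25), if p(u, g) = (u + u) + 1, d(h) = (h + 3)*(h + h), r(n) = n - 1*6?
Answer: 10250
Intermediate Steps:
r(n) = -6 + n (r(n) = n - 6 = -6 + n)
d(h) = 2*h*(3 + h) (d(h) = (3 + h)*(2*h) = 2*h*(3 + h))
z(O) = -11 (z(O) = -6 - 5 = -11)
p(u, g) = 1 + 2*u (p(u, g) = 2*u + 1 = 1 + 2*u)
(p(d(2), z(4))*(-10))*(-25) = ((1 + 2*(2*2*(3 + 2)))*(-10))*(-25) = ((1 + 2*(2*2*5))*(-10))*(-25) = ((1 + 2*20)*(-10))*(-25) = ((1 + 40)*(-10))*(-25) = (41*(-10))*(-25) = -410*(-25) = 10250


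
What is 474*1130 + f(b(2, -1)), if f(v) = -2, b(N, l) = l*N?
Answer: 535618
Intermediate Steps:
b(N, l) = N*l
474*1130 + f(b(2, -1)) = 474*1130 - 2 = 535620 - 2 = 535618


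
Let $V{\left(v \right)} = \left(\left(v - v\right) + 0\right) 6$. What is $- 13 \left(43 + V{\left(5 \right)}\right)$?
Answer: $-559$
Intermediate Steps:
$V{\left(v \right)} = 0$ ($V{\left(v \right)} = \left(0 + 0\right) 6 = 0 \cdot 6 = 0$)
$- 13 \left(43 + V{\left(5 \right)}\right) = - 13 \left(43 + 0\right) = \left(-13\right) 43 = -559$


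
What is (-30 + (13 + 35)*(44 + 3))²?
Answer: 4955076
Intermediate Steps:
(-30 + (13 + 35)*(44 + 3))² = (-30 + 48*47)² = (-30 + 2256)² = 2226² = 4955076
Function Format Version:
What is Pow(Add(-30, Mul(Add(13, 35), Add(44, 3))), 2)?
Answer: 4955076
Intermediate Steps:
Pow(Add(-30, Mul(Add(13, 35), Add(44, 3))), 2) = Pow(Add(-30, Mul(48, 47)), 2) = Pow(Add(-30, 2256), 2) = Pow(2226, 2) = 4955076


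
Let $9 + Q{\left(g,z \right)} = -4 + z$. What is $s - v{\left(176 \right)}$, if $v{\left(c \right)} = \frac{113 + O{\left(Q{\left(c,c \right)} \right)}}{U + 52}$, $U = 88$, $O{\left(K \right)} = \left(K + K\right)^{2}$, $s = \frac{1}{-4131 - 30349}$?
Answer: $- \frac{183414643}{241360} \approx -759.92$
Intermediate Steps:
$s = - \frac{1}{34480}$ ($s = \frac{1}{-34480} = - \frac{1}{34480} \approx -2.9002 \cdot 10^{-5}$)
$Q{\left(g,z \right)} = -13 + z$ ($Q{\left(g,z \right)} = -9 + \left(-4 + z\right) = -13 + z$)
$O{\left(K \right)} = 4 K^{2}$ ($O{\left(K \right)} = \left(2 K\right)^{2} = 4 K^{2}$)
$v{\left(c \right)} = \frac{113}{140} + \frac{\left(-13 + c\right)^{2}}{35}$ ($v{\left(c \right)} = \frac{113 + 4 \left(-13 + c\right)^{2}}{88 + 52} = \frac{113 + 4 \left(-13 + c\right)^{2}}{140} = \left(113 + 4 \left(-13 + c\right)^{2}\right) \frac{1}{140} = \frac{113}{140} + \frac{\left(-13 + c\right)^{2}}{35}$)
$s - v{\left(176 \right)} = - \frac{1}{34480} - \left(\frac{113}{140} + \frac{\left(-13 + 176\right)^{2}}{35}\right) = - \frac{1}{34480} - \left(\frac{113}{140} + \frac{163^{2}}{35}\right) = - \frac{1}{34480} - \left(\frac{113}{140} + \frac{1}{35} \cdot 26569\right) = - \frac{1}{34480} - \left(\frac{113}{140} + \frac{26569}{35}\right) = - \frac{1}{34480} - \frac{106389}{140} = - \frac{183414643}{241360}$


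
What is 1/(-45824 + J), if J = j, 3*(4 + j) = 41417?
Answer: -3/96067 ≈ -3.1228e-5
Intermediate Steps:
j = 41405/3 (j = -4 + (⅓)*41417 = -4 + 41417/3 = 41405/3 ≈ 13802.)
J = 41405/3 ≈ 13802.
1/(-45824 + J) = 1/(-45824 + 41405/3) = 1/(-96067/3) = -3/96067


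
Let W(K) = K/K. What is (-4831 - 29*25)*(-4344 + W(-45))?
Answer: 24129708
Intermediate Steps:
W(K) = 1
(-4831 - 29*25)*(-4344 + W(-45)) = (-4831 - 29*25)*(-4344 + 1) = (-4831 - 725)*(-4343) = -5556*(-4343) = 24129708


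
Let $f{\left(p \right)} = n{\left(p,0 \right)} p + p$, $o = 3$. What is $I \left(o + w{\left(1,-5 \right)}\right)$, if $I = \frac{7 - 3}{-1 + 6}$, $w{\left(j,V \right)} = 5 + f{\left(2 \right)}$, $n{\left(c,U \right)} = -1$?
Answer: $\frac{32}{5} \approx 6.4$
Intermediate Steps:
$f{\left(p \right)} = 0$ ($f{\left(p \right)} = - p + p = 0$)
$w{\left(j,V \right)} = 5$ ($w{\left(j,V \right)} = 5 + 0 = 5$)
$I = \frac{4}{5} \approx 0.8$
$I \left(o + w{\left(1,-5 \right)}\right) = \frac{4 \left(3 + 5\right)}{5} = \frac{4}{5} \cdot 8 = \frac{32}{5}$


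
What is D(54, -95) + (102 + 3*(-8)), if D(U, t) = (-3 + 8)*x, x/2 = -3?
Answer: 48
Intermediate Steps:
x = -6 (x = 2*(-3) = -6)
D(U, t) = -30 (D(U, t) = (-3 + 8)*(-6) = 5*(-6) = -30)
D(54, -95) + (102 + 3*(-8)) = -30 + (102 + 3*(-8)) = -30 + (102 - 24) = -30 + 78 = 48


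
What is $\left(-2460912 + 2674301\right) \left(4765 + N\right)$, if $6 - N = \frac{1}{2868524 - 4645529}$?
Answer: $\frac{1809131329670984}{1777005} \approx 1.0181 \cdot 10^{9}$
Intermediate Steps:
$N = \frac{10662031}{1777005}$ ($N = 6 - \frac{1}{2868524 - 4645529} = 6 - \frac{1}{-1777005} = 6 - - \frac{1}{1777005} = 6 + \frac{1}{1777005} = \frac{10662031}{1777005} \approx 6.0$)
$\left(-2460912 + 2674301\right) \left(4765 + N\right) = \left(-2460912 + 2674301\right) \left(4765 + \frac{10662031}{1777005}\right) = 213389 \cdot \frac{8478090856}{1777005} = \frac{1809131329670984}{1777005}$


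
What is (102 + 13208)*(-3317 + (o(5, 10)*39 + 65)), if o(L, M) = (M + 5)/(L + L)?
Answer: -42505485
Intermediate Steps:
o(L, M) = (5 + M)/(2*L) (o(L, M) = (5 + M)/((2*L)) = (5 + M)*(1/(2*L)) = (5 + M)/(2*L))
(102 + 13208)*(-3317 + (o(5, 10)*39 + 65)) = (102 + 13208)*(-3317 + (((1/2)*(5 + 10)/5)*39 + 65)) = 13310*(-3317 + (((1/2)*(1/5)*15)*39 + 65)) = 13310*(-3317 + ((3/2)*39 + 65)) = 13310*(-3317 + (117/2 + 65)) = 13310*(-3317 + 247/2) = 13310*(-6387/2) = -42505485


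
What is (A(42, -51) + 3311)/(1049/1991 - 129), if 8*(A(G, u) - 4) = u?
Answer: -52699779/2046320 ≈ -25.753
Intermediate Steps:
A(G, u) = 4 + u/8
(A(42, -51) + 3311)/(1049/1991 - 129) = ((4 + (1/8)*(-51)) + 3311)/(1049/1991 - 129) = ((4 - 51/8) + 3311)/(1049*(1/1991) - 129) = (-19/8 + 3311)/(1049/1991 - 129) = 26469/(8*(-255790/1991)) = (26469/8)*(-1991/255790) = -52699779/2046320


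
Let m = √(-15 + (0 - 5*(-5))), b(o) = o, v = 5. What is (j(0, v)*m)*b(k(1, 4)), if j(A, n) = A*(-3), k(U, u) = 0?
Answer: 0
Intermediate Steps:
j(A, n) = -3*A
m = √10 (m = √(-15 + (0 + 25)) = √(-15 + 25) = √10 ≈ 3.1623)
(j(0, v)*m)*b(k(1, 4)) = ((-3*0)*√10)*0 = (0*√10)*0 = 0*0 = 0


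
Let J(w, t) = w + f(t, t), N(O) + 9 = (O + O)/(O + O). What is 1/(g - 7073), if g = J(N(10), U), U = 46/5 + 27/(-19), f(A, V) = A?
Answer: -95/671956 ≈ -0.00014138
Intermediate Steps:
N(O) = -8 (N(O) = -9 + (O + O)/(O + O) = -9 + (2*O)/((2*O)) = -9 + (2*O)*(1/(2*O)) = -9 + 1 = -8)
U = 739/95 (U = 46*(⅕) + 27*(-1/19) = 46/5 - 27/19 = 739/95 ≈ 7.7789)
J(w, t) = t + w (J(w, t) = w + t = t + w)
g = -21/95 (g = 739/95 - 8 = -21/95 ≈ -0.22105)
1/(g - 7073) = 1/(-21/95 - 7073) = 1/(-671956/95) = -95/671956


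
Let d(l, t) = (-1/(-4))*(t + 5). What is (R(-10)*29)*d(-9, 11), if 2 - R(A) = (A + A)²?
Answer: -46168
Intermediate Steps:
d(l, t) = 5/4 + t/4 (d(l, t) = (-1*(-¼))*(5 + t) = (5 + t)/4 = 5/4 + t/4)
R(A) = 2 - 4*A² (R(A) = 2 - (A + A)² = 2 - (2*A)² = 2 - 4*A²)
(R(-10)*29)*d(-9, 11) = ((2 - 4*(-10)²)*29)*(5/4 + (¼)*11) = ((2 - 4*100)*29)*(5/4 + 11/4) = ((2 - 400)*29)*4 = -398*29*4 = -11542*4 = -46168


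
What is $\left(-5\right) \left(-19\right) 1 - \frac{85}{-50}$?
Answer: $\frac{967}{10} \approx 96.7$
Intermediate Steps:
$\left(-5\right) \left(-19\right) 1 - \frac{85}{-50} = 95 \cdot 1 - - \frac{17}{10} = 95 + \frac{17}{10} = \frac{967}{10}$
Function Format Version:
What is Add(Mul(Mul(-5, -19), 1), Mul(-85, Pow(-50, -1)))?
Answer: Rational(967, 10) ≈ 96.700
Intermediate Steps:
Add(Mul(Mul(-5, -19), 1), Mul(-85, Pow(-50, -1))) = Add(Mul(95, 1), Mul(-85, Rational(-1, 50))) = Add(95, Rational(17, 10)) = Rational(967, 10)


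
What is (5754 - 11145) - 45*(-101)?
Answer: -846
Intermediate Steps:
(5754 - 11145) - 45*(-101) = -5391 + 4545 = -846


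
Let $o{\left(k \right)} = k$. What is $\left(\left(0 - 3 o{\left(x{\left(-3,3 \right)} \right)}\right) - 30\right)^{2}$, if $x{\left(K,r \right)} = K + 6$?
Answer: $1521$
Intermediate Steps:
$x{\left(K,r \right)} = 6 + K$
$\left(\left(0 - 3 o{\left(x{\left(-3,3 \right)} \right)}\right) - 30\right)^{2} = \left(\left(0 - 3 \left(6 - 3\right)\right) - 30\right)^{2} = \left(\left(0 - 9\right) - 30\right)^{2} = \left(-9 - 30\right)^{2} = \left(-39\right)^{2} = 1521$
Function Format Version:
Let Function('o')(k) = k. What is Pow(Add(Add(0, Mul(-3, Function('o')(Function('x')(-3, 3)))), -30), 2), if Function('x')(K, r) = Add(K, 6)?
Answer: 1521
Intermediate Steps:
Function('x')(K, r) = Add(6, K)
Pow(Add(Add(0, Mul(-3, Function('o')(Function('x')(-3, 3)))), -30), 2) = Pow(Add(Add(0, Mul(-3, Add(6, -3))), -30), 2) = Pow(Add(Add(0, Mul(-3, 3)), -30), 2) = Pow(Add(Add(0, -9), -30), 2) = Pow(Add(-9, -30), 2) = Pow(-39, 2) = 1521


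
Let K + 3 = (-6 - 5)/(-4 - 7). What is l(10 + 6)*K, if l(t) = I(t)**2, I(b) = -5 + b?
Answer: -242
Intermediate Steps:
K = -2 (K = -3 + (-6 - 5)/(-4 - 7) = -3 - 11/(-11) = -3 - 11*(-1/11) = -3 + 1 = -2)
l(t) = (-5 + t)**2
l(10 + 6)*K = (-5 + (10 + 6))**2*(-2) = (-5 + 16)**2*(-2) = 11**2*(-2) = 121*(-2) = -242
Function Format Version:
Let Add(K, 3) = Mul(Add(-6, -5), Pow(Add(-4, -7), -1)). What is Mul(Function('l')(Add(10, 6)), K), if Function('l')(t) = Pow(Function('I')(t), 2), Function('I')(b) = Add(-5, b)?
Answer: -242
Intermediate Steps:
K = -2 (K = Add(-3, Mul(Add(-6, -5), Pow(Add(-4, -7), -1))) = Add(-3, Mul(-11, Pow(-11, -1))) = Add(-3, Mul(-11, Rational(-1, 11))) = Add(-3, 1) = -2)
Function('l')(t) = Pow(Add(-5, t), 2)
Mul(Function('l')(Add(10, 6)), K) = Mul(Pow(Add(-5, Add(10, 6)), 2), -2) = Mul(Pow(Add(-5, 16), 2), -2) = Mul(Pow(11, 2), -2) = Mul(121, -2) = -242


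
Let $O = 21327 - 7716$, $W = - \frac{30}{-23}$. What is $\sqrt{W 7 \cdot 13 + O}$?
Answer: $\frac{3 \sqrt{807001}}{23} \approx 117.17$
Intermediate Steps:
$W = \frac{30}{23}$ ($W = \left(-30\right) \left(- \frac{1}{23}\right) = \frac{30}{23} \approx 1.3043$)
$O = 13611$ ($O = 21327 - 7716 = 13611$)
$\sqrt{W 7 \cdot 13 + O} = \sqrt{\frac{30}{23} \cdot 7 \cdot 13 + 13611} = \sqrt{\frac{210}{23} \cdot 13 + 13611} = \sqrt{\frac{2730}{23} + 13611} = \sqrt{\frac{315783}{23}} = \frac{3 \sqrt{807001}}{23}$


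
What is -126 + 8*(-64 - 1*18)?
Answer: -782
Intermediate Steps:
-126 + 8*(-64 - 1*18) = -126 + 8*(-64 - 18) = -126 + 8*(-82) = -126 - 656 = -782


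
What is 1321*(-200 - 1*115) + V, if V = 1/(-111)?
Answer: -46188766/111 ≈ -4.1612e+5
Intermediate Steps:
V = -1/111 ≈ -0.0090090
1321*(-200 - 1*115) + V = 1321*(-200 - 1*115) - 1/111 = 1321*(-200 - 115) - 1/111 = 1321*(-315) - 1/111 = -416115 - 1/111 = -46188766/111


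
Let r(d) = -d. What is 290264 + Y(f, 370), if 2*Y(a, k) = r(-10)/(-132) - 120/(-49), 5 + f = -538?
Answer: 1877435227/6468 ≈ 2.9027e+5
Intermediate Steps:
f = -543 (f = -5 - 538 = -543)
Y(a, k) = 7675/6468 (Y(a, k) = (-1*(-10)/(-132) - 120/(-49))/2 = (10*(-1/132) - 120*(-1/49))/2 = (-5/66 + 120/49)/2 = (½)*(7675/3234) = 7675/6468)
290264 + Y(f, 370) = 290264 + 7675/6468 = 1877435227/6468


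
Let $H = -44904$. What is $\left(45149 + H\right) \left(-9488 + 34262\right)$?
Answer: $6069630$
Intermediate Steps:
$\left(45149 + H\right) \left(-9488 + 34262\right) = \left(45149 - 44904\right) \left(-9488 + 34262\right) = 245 \cdot 24774 = 6069630$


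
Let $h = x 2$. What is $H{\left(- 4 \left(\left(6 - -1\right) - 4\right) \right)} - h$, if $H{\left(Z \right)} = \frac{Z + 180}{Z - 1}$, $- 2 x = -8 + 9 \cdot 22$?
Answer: $\frac{2302}{13} \approx 177.08$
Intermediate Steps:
$x = -95$ ($x = - \frac{-8 + 9 \cdot 22}{2} = - \frac{-8 + 198}{2} = \left(- \frac{1}{2}\right) 190 = -95$)
$H{\left(Z \right)} = \frac{180 + Z}{-1 + Z}$
$h = -190$ ($h = \left(-95\right) 2 = -190$)
$H{\left(- 4 \left(\left(6 - -1\right) - 4\right) \right)} - h = \frac{180 - 4 \left(\left(6 - -1\right) - 4\right)}{-1 - 4 \left(\left(6 - -1\right) - 4\right)} - -190 = \frac{180 - 4 \left(\left(6 + 1\right) - 4\right)}{-1 - 4 \left(\left(6 + 1\right) - 4\right)} + 190 = \frac{180 - 4 \left(7 - 4\right)}{-1 - 4 \left(7 - 4\right)} + 190 = \frac{180 - 12}{-1 - 12} + 190 = \frac{1}{-13} \cdot 168 + 190 = \left(- \frac{1}{13}\right) 168 + 190 = - \frac{168}{13} + 190 = \frac{2302}{13}$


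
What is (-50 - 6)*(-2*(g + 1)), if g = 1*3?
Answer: 448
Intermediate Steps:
g = 3
(-50 - 6)*(-2*(g + 1)) = (-50 - 6)*(-2*(3 + 1)) = -(-112)*4 = -56*(-8) = 448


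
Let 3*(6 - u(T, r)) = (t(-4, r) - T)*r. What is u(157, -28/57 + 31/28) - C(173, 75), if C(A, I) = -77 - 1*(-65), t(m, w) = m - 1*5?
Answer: 124681/2394 ≈ 52.081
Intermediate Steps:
t(m, w) = -5 + m (t(m, w) = m - 5 = -5 + m)
C(A, I) = -12 (C(A, I) = -77 + 65 = -12)
u(T, r) = 6 - r*(-9 - T)/3 (u(T, r) = 6 - ((-5 - 4) - T)*r/3 = 6 - (-9 - T)*r/3 = 6 - r*(-9 - T)/3)
u(157, -28/57 + 31/28) - C(173, 75) = (6 + 3*(-28/57 + 31/28) + (⅓)*157*(-28/57 + 31/28)) - 1*(-12) = (6 + 3*(-28*1/57 + 31*(1/28)) + (⅓)*157*(-28*1/57 + 31*(1/28))) + 12 = (6 + 3*(-28/57 + 31/28) + (⅓)*157*(-28/57 + 31/28)) + 12 = (6 + 3*(983/1596) + (⅓)*157*(983/1596)) + 12 = (6 + 983/532 + 154331/4788) + 12 = 95953/2394 + 12 = 124681/2394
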